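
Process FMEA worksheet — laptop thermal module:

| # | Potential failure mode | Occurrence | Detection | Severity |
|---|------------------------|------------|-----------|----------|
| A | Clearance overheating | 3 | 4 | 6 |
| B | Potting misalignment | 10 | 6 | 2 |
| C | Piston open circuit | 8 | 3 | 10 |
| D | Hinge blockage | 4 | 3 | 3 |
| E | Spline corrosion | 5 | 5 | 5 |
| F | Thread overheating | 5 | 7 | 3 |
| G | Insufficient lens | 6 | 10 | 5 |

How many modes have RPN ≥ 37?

6

RPN = Severity × Occurrence × Detection:
  A: 6 × 3 × 4 = 72
  B: 2 × 10 × 6 = 120
  C: 10 × 8 × 3 = 240
  D: 3 × 4 × 3 = 36
  E: 5 × 5 × 5 = 125
  F: 3 × 5 × 7 = 105
  G: 5 × 6 × 10 = 300
Modes with RPN ≥ 37: A (72), B (120), C (240), E (125), F (105), G (300) → 6.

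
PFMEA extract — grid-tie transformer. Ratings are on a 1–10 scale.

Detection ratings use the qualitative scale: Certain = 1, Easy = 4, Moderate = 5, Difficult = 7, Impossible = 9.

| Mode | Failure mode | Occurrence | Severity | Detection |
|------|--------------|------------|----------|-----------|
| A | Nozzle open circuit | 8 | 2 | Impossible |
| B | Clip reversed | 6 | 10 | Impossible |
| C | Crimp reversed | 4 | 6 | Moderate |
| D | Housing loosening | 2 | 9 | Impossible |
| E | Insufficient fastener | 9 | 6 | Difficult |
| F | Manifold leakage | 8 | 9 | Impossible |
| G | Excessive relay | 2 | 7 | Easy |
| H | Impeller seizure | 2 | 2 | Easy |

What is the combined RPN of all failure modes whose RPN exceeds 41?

2048

RPN = Severity × Occurrence × Detection:
  A: 2 × 8 × 9 = 144
  B: 10 × 6 × 9 = 540
  C: 6 × 4 × 5 = 120
  D: 9 × 2 × 9 = 162
  E: 6 × 9 × 7 = 378
  F: 9 × 8 × 9 = 648
  G: 7 × 2 × 4 = 56
  H: 2 × 2 × 4 = 16
RPN > 41: A (144), B (540), C (120), D (162), E (378), F (648), G (56).
Sum: 144 + 540 + 120 + 162 + 378 + 648 + 56 = 2048.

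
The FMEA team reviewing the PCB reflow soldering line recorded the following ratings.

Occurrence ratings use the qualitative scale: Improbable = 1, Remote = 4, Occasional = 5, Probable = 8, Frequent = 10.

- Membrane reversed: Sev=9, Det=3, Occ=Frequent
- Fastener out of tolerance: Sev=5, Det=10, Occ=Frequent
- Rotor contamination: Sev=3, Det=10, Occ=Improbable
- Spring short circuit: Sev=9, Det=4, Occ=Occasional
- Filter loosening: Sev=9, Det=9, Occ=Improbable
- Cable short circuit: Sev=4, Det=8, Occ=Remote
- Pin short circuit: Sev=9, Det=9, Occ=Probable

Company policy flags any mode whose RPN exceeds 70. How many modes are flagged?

RPN = Severity × Occurrence × Detection:
  Membrane reversed: 9 × 10 × 3 = 270
  Fastener out of tolerance: 5 × 10 × 10 = 500
  Rotor contamination: 3 × 1 × 10 = 30
  Spring short circuit: 9 × 5 × 4 = 180
  Filter loosening: 9 × 1 × 9 = 81
  Cable short circuit: 4 × 4 × 8 = 128
  Pin short circuit: 9 × 8 × 9 = 648
Modes with RPN > 70: Membrane reversed (270), Fastener out of tolerance (500), Spring short circuit (180), Filter loosening (81), Cable short circuit (128), Pin short circuit (648) → 6.

6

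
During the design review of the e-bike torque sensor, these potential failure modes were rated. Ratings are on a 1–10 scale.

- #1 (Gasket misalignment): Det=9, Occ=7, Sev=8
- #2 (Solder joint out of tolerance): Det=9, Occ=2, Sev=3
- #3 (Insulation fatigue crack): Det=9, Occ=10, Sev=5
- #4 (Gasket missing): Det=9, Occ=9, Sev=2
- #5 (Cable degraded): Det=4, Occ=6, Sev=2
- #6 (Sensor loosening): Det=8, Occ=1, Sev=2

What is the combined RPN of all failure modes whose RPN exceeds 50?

1170

RPN = Severity × Occurrence × Detection:
  #1: 8 × 7 × 9 = 504
  #2: 3 × 2 × 9 = 54
  #3: 5 × 10 × 9 = 450
  #4: 2 × 9 × 9 = 162
  #5: 2 × 6 × 4 = 48
  #6: 2 × 1 × 8 = 16
RPN > 50: #1 (504), #2 (54), #3 (450), #4 (162).
Sum: 504 + 54 + 450 + 162 = 1170.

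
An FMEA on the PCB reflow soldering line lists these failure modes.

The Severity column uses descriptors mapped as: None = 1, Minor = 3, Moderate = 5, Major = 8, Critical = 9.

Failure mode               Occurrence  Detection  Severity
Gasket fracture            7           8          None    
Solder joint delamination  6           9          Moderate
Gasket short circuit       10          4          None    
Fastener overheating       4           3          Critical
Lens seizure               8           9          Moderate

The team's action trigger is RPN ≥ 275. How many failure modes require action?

RPN = Severity × Occurrence × Detection:
  Gasket fracture: 1 × 7 × 8 = 56
  Solder joint delamination: 5 × 6 × 9 = 270
  Gasket short circuit: 1 × 10 × 4 = 40
  Fastener overheating: 9 × 4 × 3 = 108
  Lens seizure: 5 × 8 × 9 = 360
Modes with RPN ≥ 275: Lens seizure (360) → 1.

1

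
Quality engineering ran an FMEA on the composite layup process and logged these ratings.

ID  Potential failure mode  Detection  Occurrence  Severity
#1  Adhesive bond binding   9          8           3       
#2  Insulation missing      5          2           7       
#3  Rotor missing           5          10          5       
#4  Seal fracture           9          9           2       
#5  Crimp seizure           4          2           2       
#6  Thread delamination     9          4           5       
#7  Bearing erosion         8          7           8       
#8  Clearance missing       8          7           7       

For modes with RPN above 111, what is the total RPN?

RPN = Severity × Occurrence × Detection:
  #1: 3 × 8 × 9 = 216
  #2: 7 × 2 × 5 = 70
  #3: 5 × 10 × 5 = 250
  #4: 2 × 9 × 9 = 162
  #5: 2 × 2 × 4 = 16
  #6: 5 × 4 × 9 = 180
  #7: 8 × 7 × 8 = 448
  #8: 7 × 7 × 8 = 392
RPN > 111: #1 (216), #3 (250), #4 (162), #6 (180), #7 (448), #8 (392).
Sum: 216 + 250 + 162 + 180 + 448 + 392 = 1648.

1648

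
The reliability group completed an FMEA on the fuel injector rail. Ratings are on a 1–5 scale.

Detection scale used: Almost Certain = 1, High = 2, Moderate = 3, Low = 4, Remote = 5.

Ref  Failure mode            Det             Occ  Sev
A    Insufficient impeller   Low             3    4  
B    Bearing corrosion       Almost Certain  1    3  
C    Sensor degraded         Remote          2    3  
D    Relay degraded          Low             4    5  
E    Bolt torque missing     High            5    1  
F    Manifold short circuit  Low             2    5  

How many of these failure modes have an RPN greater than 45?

2

RPN = Severity × Occurrence × Detection:
  A: 4 × 3 × 4 = 48
  B: 3 × 1 × 1 = 3
  C: 3 × 2 × 5 = 30
  D: 5 × 4 × 4 = 80
  E: 1 × 5 × 2 = 10
  F: 5 × 2 × 4 = 40
Modes with RPN > 45: A (48), D (80) → 2.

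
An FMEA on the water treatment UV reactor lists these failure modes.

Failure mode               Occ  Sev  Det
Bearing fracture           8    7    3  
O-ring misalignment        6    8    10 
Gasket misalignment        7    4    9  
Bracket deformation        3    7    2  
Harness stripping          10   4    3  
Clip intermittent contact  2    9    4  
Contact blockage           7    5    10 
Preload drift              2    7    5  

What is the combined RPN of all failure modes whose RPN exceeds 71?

1442

RPN = Severity × Occurrence × Detection:
  Bearing fracture: 7 × 8 × 3 = 168
  O-ring misalignment: 8 × 6 × 10 = 480
  Gasket misalignment: 4 × 7 × 9 = 252
  Bracket deformation: 7 × 3 × 2 = 42
  Harness stripping: 4 × 10 × 3 = 120
  Clip intermittent contact: 9 × 2 × 4 = 72
  Contact blockage: 5 × 7 × 10 = 350
  Preload drift: 7 × 2 × 5 = 70
RPN > 71: Bearing fracture (168), O-ring misalignment (480), Gasket misalignment (252), Harness stripping (120), Clip intermittent contact (72), Contact blockage (350).
Sum: 168 + 480 + 252 + 120 + 72 + 350 = 1442.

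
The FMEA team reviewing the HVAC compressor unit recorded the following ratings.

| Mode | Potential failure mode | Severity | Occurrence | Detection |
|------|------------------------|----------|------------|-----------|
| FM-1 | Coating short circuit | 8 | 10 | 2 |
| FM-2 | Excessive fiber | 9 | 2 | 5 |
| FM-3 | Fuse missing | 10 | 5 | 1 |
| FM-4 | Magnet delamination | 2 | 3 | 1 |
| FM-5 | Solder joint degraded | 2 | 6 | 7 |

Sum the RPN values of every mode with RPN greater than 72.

334

RPN = Severity × Occurrence × Detection:
  FM-1: 8 × 10 × 2 = 160
  FM-2: 9 × 2 × 5 = 90
  FM-3: 10 × 5 × 1 = 50
  FM-4: 2 × 3 × 1 = 6
  FM-5: 2 × 6 × 7 = 84
RPN > 72: FM-1 (160), FM-2 (90), FM-5 (84).
Sum: 160 + 90 + 84 = 334.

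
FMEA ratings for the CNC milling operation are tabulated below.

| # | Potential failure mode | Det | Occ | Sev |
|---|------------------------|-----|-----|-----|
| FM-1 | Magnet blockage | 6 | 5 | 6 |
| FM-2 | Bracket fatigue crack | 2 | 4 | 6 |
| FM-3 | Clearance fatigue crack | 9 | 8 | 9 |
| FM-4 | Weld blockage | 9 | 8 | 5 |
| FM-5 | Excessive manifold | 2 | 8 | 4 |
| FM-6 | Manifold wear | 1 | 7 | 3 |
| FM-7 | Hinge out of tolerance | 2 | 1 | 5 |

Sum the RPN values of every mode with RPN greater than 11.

1321

RPN = Severity × Occurrence × Detection:
  FM-1: 6 × 5 × 6 = 180
  FM-2: 6 × 4 × 2 = 48
  FM-3: 9 × 8 × 9 = 648
  FM-4: 5 × 8 × 9 = 360
  FM-5: 4 × 8 × 2 = 64
  FM-6: 3 × 7 × 1 = 21
  FM-7: 5 × 1 × 2 = 10
RPN > 11: FM-1 (180), FM-2 (48), FM-3 (648), FM-4 (360), FM-5 (64), FM-6 (21).
Sum: 180 + 48 + 648 + 360 + 64 + 21 = 1321.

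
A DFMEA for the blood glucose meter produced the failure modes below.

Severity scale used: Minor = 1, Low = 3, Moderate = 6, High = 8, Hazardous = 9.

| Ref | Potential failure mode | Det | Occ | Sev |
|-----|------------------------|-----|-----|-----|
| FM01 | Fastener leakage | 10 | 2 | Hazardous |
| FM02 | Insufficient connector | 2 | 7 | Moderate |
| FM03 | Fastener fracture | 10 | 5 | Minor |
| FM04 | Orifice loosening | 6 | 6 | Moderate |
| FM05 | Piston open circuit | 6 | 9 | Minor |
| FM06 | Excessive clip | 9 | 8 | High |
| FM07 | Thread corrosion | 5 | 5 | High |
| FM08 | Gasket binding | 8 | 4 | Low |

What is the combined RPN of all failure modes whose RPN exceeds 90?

1268

RPN = Severity × Occurrence × Detection:
  FM01: 9 × 2 × 10 = 180
  FM02: 6 × 7 × 2 = 84
  FM03: 1 × 5 × 10 = 50
  FM04: 6 × 6 × 6 = 216
  FM05: 1 × 9 × 6 = 54
  FM06: 8 × 8 × 9 = 576
  FM07: 8 × 5 × 5 = 200
  FM08: 3 × 4 × 8 = 96
RPN > 90: FM01 (180), FM04 (216), FM06 (576), FM07 (200), FM08 (96).
Sum: 180 + 216 + 576 + 200 + 96 = 1268.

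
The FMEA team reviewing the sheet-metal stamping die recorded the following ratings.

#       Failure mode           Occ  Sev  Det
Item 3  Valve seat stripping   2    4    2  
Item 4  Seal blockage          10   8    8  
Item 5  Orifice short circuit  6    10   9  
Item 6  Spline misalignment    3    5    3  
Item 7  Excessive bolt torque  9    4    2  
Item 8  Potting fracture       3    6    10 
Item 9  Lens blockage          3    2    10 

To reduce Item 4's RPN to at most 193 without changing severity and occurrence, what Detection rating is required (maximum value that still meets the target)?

Item 4: S=8, O=10, D=8 → current RPN = 640.
Fixed product = 80. Need 80 × D ≤ 193, so D ≤ 193/80 = 2.41.
Maximum integer Detection rating = 2 (gives RPN 160; D=3 would give 240 > 193).

2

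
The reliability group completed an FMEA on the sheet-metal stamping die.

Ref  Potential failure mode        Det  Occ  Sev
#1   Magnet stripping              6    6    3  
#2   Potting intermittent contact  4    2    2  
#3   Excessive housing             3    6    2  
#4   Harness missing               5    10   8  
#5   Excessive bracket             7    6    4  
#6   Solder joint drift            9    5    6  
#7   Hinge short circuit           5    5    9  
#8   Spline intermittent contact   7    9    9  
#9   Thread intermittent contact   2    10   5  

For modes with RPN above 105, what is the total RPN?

1738

RPN = Severity × Occurrence × Detection:
  #1: 3 × 6 × 6 = 108
  #2: 2 × 2 × 4 = 16
  #3: 2 × 6 × 3 = 36
  #4: 8 × 10 × 5 = 400
  #5: 4 × 6 × 7 = 168
  #6: 6 × 5 × 9 = 270
  #7: 9 × 5 × 5 = 225
  #8: 9 × 9 × 7 = 567
  #9: 5 × 10 × 2 = 100
RPN > 105: #1 (108), #4 (400), #5 (168), #6 (270), #7 (225), #8 (567).
Sum: 108 + 400 + 168 + 270 + 225 + 567 = 1738.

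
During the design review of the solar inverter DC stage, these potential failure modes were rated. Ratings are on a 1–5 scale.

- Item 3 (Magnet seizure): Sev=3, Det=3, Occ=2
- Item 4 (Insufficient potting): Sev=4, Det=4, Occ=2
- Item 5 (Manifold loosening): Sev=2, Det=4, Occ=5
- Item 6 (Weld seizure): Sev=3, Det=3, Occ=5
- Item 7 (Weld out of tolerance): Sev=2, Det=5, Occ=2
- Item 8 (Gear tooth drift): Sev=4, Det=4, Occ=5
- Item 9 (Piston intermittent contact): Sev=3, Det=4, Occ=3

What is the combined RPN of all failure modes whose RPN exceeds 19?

RPN = Severity × Occurrence × Detection:
  Item 3: 3 × 2 × 3 = 18
  Item 4: 4 × 2 × 4 = 32
  Item 5: 2 × 5 × 4 = 40
  Item 6: 3 × 5 × 3 = 45
  Item 7: 2 × 2 × 5 = 20
  Item 8: 4 × 5 × 4 = 80
  Item 9: 3 × 3 × 4 = 36
RPN > 19: Item 4 (32), Item 5 (40), Item 6 (45), Item 7 (20), Item 8 (80), Item 9 (36).
Sum: 32 + 40 + 45 + 20 + 80 + 36 = 253.

253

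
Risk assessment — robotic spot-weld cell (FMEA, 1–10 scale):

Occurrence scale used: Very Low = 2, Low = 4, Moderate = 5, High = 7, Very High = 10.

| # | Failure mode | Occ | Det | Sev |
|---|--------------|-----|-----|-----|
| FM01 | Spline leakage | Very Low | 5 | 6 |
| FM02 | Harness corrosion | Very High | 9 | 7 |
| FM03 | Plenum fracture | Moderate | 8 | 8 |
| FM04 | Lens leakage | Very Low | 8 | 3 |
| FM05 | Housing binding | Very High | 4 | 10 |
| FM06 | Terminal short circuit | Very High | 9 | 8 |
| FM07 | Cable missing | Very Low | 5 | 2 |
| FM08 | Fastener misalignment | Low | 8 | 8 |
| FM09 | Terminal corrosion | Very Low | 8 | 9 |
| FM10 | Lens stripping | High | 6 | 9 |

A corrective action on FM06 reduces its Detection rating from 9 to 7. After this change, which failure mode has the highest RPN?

RPN = Severity × Occurrence × Detection:
  FM01: 6 × 2 × 5 = 60
  FM02: 7 × 10 × 9 = 630
  FM03: 8 × 5 × 8 = 320
  FM04: 3 × 2 × 8 = 48
  FM05: 10 × 10 × 4 = 400
  FM06: 8 × 10 × 9 = 720
  FM07: 2 × 2 × 5 = 20
  FM08: 8 × 4 × 8 = 256
  FM09: 9 × 2 × 8 = 144
  FM10: 9 × 7 × 6 = 378
After action: FM06 → 8 × 10 × 7 = 560.
Revised RPNs: FM02=630, FM06=560, FM05=400, FM10=378, FM03=320, FM08=256, FM09=144, FM01=60, FM04=48, FM07=20.
Highest is now FM02 (630).

FM02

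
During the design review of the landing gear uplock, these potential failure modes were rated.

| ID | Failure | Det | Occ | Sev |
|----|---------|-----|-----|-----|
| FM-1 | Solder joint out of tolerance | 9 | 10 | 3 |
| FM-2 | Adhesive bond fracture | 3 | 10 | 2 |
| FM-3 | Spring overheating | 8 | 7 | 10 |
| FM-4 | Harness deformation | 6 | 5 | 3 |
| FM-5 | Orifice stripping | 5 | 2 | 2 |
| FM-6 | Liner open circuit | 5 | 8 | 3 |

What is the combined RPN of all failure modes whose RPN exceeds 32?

1100

RPN = Severity × Occurrence × Detection:
  FM-1: 3 × 10 × 9 = 270
  FM-2: 2 × 10 × 3 = 60
  FM-3: 10 × 7 × 8 = 560
  FM-4: 3 × 5 × 6 = 90
  FM-5: 2 × 2 × 5 = 20
  FM-6: 3 × 8 × 5 = 120
RPN > 32: FM-1 (270), FM-2 (60), FM-3 (560), FM-4 (90), FM-6 (120).
Sum: 270 + 60 + 560 + 90 + 120 = 1100.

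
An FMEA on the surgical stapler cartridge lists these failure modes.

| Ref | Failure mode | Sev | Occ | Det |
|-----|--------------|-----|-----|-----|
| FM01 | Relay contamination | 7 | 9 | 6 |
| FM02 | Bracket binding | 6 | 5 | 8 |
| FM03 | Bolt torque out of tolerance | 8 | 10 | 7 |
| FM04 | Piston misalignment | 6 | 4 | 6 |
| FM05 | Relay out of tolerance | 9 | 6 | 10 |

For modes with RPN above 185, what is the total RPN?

1718

RPN = Severity × Occurrence × Detection:
  FM01: 7 × 9 × 6 = 378
  FM02: 6 × 5 × 8 = 240
  FM03: 8 × 10 × 7 = 560
  FM04: 6 × 4 × 6 = 144
  FM05: 9 × 6 × 10 = 540
RPN > 185: FM01 (378), FM02 (240), FM03 (560), FM05 (540).
Sum: 378 + 240 + 560 + 540 = 1718.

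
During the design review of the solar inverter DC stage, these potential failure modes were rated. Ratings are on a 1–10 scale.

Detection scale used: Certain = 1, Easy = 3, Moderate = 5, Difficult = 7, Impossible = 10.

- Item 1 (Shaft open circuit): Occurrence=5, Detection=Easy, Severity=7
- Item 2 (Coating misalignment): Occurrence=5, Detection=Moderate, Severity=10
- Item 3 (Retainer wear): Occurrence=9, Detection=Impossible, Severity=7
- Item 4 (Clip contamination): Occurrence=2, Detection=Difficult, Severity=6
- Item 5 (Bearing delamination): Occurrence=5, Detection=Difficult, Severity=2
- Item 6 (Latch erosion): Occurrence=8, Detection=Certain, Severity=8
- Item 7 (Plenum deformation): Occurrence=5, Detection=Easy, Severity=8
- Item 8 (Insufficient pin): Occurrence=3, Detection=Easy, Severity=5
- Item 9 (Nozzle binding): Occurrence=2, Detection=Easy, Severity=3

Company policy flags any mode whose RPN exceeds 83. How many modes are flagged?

RPN = Severity × Occurrence × Detection:
  Item 1: 7 × 5 × 3 = 105
  Item 2: 10 × 5 × 5 = 250
  Item 3: 7 × 9 × 10 = 630
  Item 4: 6 × 2 × 7 = 84
  Item 5: 2 × 5 × 7 = 70
  Item 6: 8 × 8 × 1 = 64
  Item 7: 8 × 5 × 3 = 120
  Item 8: 5 × 3 × 3 = 45
  Item 9: 3 × 2 × 3 = 18
Modes with RPN > 83: Item 1 (105), Item 2 (250), Item 3 (630), Item 4 (84), Item 7 (120) → 5.

5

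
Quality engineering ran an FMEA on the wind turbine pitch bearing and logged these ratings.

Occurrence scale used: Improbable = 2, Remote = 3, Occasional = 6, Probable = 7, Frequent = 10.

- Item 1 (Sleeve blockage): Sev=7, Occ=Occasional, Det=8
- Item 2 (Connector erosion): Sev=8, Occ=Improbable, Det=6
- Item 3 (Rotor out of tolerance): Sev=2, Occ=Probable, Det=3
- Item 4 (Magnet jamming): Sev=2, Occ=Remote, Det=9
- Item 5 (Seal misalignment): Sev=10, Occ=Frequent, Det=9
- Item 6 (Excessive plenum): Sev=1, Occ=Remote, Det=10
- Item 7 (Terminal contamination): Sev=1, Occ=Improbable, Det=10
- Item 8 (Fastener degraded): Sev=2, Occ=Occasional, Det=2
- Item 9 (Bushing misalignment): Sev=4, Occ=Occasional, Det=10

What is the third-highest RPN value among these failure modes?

RPN = Severity × Occurrence × Detection:
  Item 1: 7 × 6 × 8 = 336
  Item 2: 8 × 2 × 6 = 96
  Item 3: 2 × 7 × 3 = 42
  Item 4: 2 × 3 × 9 = 54
  Item 5: 10 × 10 × 9 = 900
  Item 6: 1 × 3 × 10 = 30
  Item 7: 1 × 2 × 10 = 20
  Item 8: 2 × 6 × 2 = 24
  Item 9: 4 × 6 × 10 = 240
Sorted descending: 900, 336, 240, 96, 54, 42, 30, 24, 20.
The third-highest RPN is 240 (Item 9).

240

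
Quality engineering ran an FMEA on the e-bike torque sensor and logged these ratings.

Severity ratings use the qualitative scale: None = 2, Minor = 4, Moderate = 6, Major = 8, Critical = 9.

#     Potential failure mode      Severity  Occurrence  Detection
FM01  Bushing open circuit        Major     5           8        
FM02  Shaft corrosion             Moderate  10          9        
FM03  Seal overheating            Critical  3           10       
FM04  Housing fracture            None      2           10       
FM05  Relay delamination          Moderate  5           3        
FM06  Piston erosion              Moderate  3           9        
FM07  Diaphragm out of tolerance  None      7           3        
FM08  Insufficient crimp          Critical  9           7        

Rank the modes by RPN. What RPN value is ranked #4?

270

RPN = Severity × Occurrence × Detection:
  FM01: 8 × 5 × 8 = 320
  FM02: 6 × 10 × 9 = 540
  FM03: 9 × 3 × 10 = 270
  FM04: 2 × 2 × 10 = 40
  FM05: 6 × 5 × 3 = 90
  FM06: 6 × 3 × 9 = 162
  FM07: 2 × 7 × 3 = 42
  FM08: 9 × 9 × 7 = 567
Sorted descending: 567, 540, 320, 270, 162, 90, 42, 40.
The fourth-highest RPN is 270 (FM03).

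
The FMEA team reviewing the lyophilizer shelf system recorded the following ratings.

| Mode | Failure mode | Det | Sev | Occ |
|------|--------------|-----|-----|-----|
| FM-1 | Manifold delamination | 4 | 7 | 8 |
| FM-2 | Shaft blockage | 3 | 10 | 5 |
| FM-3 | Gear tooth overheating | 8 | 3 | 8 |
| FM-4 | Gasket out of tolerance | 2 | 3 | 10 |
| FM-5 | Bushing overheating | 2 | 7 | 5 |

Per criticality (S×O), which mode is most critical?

FM-1

Criticality = Severity × Occurrence:
  FM-1: 7 × 8 = 56
  FM-2: 10 × 5 = 50
  FM-3: 3 × 8 = 24
  FM-4: 3 × 10 = 30
  FM-5: 7 × 5 = 35
Highest criticality is 56 → FM-1.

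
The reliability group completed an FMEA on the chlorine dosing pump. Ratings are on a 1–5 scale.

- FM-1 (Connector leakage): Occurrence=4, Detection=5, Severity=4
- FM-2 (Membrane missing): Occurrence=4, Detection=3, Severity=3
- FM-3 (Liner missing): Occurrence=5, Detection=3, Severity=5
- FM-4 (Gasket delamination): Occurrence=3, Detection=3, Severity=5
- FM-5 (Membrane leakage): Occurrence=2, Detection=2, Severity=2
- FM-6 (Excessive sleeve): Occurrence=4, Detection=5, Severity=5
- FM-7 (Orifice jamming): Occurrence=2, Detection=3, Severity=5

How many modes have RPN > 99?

1

RPN = Severity × Occurrence × Detection:
  FM-1: 4 × 4 × 5 = 80
  FM-2: 3 × 4 × 3 = 36
  FM-3: 5 × 5 × 3 = 75
  FM-4: 5 × 3 × 3 = 45
  FM-5: 2 × 2 × 2 = 8
  FM-6: 5 × 4 × 5 = 100
  FM-7: 5 × 2 × 3 = 30
Modes with RPN > 99: FM-6 (100) → 1.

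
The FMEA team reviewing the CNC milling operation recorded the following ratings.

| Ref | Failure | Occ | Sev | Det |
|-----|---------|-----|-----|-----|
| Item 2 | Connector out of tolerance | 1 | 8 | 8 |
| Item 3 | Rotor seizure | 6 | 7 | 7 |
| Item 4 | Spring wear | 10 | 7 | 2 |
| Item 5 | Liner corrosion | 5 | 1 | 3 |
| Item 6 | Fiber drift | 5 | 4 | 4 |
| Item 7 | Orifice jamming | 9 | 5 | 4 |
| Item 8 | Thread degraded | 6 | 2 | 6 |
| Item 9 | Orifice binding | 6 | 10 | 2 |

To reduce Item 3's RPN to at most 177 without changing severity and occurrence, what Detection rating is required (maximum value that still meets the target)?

4

Item 3: S=7, O=6, D=7 → current RPN = 294.
Fixed product = 42. Need 42 × D ≤ 177, so D ≤ 177/42 = 4.21.
Maximum integer Detection rating = 4 (gives RPN 168; D=5 would give 210 > 177).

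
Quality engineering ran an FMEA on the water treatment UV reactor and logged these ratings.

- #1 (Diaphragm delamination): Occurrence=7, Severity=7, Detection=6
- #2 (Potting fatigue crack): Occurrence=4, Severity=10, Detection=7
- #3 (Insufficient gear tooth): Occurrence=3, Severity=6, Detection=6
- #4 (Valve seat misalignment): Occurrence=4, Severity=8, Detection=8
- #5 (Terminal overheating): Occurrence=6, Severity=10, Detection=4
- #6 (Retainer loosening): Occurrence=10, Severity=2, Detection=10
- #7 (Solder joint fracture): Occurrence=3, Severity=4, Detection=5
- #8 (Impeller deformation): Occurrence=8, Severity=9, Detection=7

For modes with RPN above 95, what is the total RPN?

RPN = Severity × Occurrence × Detection:
  #1: 7 × 7 × 6 = 294
  #2: 10 × 4 × 7 = 280
  #3: 6 × 3 × 6 = 108
  #4: 8 × 4 × 8 = 256
  #5: 10 × 6 × 4 = 240
  #6: 2 × 10 × 10 = 200
  #7: 4 × 3 × 5 = 60
  #8: 9 × 8 × 7 = 504
RPN > 95: #1 (294), #2 (280), #3 (108), #4 (256), #5 (240), #6 (200), #8 (504).
Sum: 294 + 280 + 108 + 256 + 240 + 200 + 504 = 1882.

1882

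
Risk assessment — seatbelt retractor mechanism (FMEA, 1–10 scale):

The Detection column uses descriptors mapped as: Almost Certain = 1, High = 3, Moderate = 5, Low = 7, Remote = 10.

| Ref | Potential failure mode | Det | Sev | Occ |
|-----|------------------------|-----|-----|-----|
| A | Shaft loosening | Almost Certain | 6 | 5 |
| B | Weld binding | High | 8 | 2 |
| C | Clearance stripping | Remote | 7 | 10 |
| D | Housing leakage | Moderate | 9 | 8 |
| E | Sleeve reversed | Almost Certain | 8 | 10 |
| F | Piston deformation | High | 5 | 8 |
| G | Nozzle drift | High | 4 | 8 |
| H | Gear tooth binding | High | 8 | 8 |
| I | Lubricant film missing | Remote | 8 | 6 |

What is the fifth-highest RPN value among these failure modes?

RPN = Severity × Occurrence × Detection:
  A: 6 × 5 × 1 = 30
  B: 8 × 2 × 3 = 48
  C: 7 × 10 × 10 = 700
  D: 9 × 8 × 5 = 360
  E: 8 × 10 × 1 = 80
  F: 5 × 8 × 3 = 120
  G: 4 × 8 × 3 = 96
  H: 8 × 8 × 3 = 192
  I: 8 × 6 × 10 = 480
Sorted descending: 700, 480, 360, 192, 120, 96, 80, 48, 30.
The fifth-highest RPN is 120 (F).

120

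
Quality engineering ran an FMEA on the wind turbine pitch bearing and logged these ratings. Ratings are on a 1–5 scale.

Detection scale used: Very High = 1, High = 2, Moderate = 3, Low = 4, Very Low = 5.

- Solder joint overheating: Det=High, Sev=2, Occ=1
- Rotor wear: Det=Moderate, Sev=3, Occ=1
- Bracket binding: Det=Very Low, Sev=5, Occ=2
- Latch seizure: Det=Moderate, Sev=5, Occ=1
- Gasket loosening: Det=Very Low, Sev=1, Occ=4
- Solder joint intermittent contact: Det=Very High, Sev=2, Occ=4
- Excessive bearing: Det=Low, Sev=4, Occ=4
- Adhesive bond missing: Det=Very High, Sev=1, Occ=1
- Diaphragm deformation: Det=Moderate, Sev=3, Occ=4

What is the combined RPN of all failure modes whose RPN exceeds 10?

185

RPN = Severity × Occurrence × Detection:
  Solder joint overheating: 2 × 1 × 2 = 4
  Rotor wear: 3 × 1 × 3 = 9
  Bracket binding: 5 × 2 × 5 = 50
  Latch seizure: 5 × 1 × 3 = 15
  Gasket loosening: 1 × 4 × 5 = 20
  Solder joint intermittent contact: 2 × 4 × 1 = 8
  Excessive bearing: 4 × 4 × 4 = 64
  Adhesive bond missing: 1 × 1 × 1 = 1
  Diaphragm deformation: 3 × 4 × 3 = 36
RPN > 10: Bracket binding (50), Latch seizure (15), Gasket loosening (20), Excessive bearing (64), Diaphragm deformation (36).
Sum: 50 + 15 + 20 + 64 + 36 = 185.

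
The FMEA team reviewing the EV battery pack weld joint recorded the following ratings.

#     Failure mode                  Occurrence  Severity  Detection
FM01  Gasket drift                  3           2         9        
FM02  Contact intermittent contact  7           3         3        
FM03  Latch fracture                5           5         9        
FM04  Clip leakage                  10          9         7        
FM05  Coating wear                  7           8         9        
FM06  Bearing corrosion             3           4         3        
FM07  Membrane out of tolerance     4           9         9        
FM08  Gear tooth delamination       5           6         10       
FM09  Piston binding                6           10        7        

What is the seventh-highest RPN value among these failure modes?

RPN = Severity × Occurrence × Detection:
  FM01: 2 × 3 × 9 = 54
  FM02: 3 × 7 × 3 = 63
  FM03: 5 × 5 × 9 = 225
  FM04: 9 × 10 × 7 = 630
  FM05: 8 × 7 × 9 = 504
  FM06: 4 × 3 × 3 = 36
  FM07: 9 × 4 × 9 = 324
  FM08: 6 × 5 × 10 = 300
  FM09: 10 × 6 × 7 = 420
Sorted descending: 630, 504, 420, 324, 300, 225, 63, 54, 36.
The seventh-highest RPN is 63 (FM02).

63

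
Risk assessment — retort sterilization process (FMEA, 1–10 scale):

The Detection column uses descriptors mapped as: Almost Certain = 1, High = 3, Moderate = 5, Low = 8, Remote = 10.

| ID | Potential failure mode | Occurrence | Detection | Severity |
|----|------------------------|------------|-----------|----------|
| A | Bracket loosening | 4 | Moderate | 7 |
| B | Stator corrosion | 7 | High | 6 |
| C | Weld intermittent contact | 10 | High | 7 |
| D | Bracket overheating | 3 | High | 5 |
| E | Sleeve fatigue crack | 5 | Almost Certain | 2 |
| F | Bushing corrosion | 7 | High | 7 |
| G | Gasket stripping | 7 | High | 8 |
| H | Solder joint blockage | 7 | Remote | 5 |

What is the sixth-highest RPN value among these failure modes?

126

RPN = Severity × Occurrence × Detection:
  A: 7 × 4 × 5 = 140
  B: 6 × 7 × 3 = 126
  C: 7 × 10 × 3 = 210
  D: 5 × 3 × 3 = 45
  E: 2 × 5 × 1 = 10
  F: 7 × 7 × 3 = 147
  G: 8 × 7 × 3 = 168
  H: 5 × 7 × 10 = 350
Sorted descending: 350, 210, 168, 147, 140, 126, 45, 10.
The sixth-highest RPN is 126 (B).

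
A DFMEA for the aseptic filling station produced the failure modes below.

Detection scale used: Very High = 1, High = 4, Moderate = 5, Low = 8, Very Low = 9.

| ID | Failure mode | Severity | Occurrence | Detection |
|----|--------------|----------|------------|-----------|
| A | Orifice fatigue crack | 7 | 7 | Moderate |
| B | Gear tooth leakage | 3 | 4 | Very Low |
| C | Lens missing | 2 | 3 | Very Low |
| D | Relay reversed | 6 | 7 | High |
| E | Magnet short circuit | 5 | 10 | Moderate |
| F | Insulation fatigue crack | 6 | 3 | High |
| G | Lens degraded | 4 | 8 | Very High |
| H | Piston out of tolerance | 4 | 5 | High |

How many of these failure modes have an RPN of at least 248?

RPN = Severity × Occurrence × Detection:
  A: 7 × 7 × 5 = 245
  B: 3 × 4 × 9 = 108
  C: 2 × 3 × 9 = 54
  D: 6 × 7 × 4 = 168
  E: 5 × 10 × 5 = 250
  F: 6 × 3 × 4 = 72
  G: 4 × 8 × 1 = 32
  H: 4 × 5 × 4 = 80
Modes with RPN ≥ 248: E (250) → 1.

1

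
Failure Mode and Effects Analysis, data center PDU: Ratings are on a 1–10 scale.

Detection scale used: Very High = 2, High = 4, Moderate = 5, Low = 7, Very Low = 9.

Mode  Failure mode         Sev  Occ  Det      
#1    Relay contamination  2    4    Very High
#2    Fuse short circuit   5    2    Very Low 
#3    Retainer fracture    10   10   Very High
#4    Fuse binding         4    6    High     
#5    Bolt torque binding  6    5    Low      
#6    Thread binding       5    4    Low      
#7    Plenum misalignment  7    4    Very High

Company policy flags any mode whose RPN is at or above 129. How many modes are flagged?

3

RPN = Severity × Occurrence × Detection:
  #1: 2 × 4 × 2 = 16
  #2: 5 × 2 × 9 = 90
  #3: 10 × 10 × 2 = 200
  #4: 4 × 6 × 4 = 96
  #5: 6 × 5 × 7 = 210
  #6: 5 × 4 × 7 = 140
  #7: 7 × 4 × 2 = 56
Modes with RPN ≥ 129: #3 (200), #5 (210), #6 (140) → 3.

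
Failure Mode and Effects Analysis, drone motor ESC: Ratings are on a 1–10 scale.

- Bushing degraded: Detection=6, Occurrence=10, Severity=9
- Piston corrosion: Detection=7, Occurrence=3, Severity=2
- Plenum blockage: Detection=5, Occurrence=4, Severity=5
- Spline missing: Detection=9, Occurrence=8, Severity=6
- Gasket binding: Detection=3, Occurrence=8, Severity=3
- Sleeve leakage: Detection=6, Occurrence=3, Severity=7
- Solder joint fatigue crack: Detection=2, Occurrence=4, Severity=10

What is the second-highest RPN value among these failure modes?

432

RPN = Severity × Occurrence × Detection:
  Bushing degraded: 9 × 10 × 6 = 540
  Piston corrosion: 2 × 3 × 7 = 42
  Plenum blockage: 5 × 4 × 5 = 100
  Spline missing: 6 × 8 × 9 = 432
  Gasket binding: 3 × 8 × 3 = 72
  Sleeve leakage: 7 × 3 × 6 = 126
  Solder joint fatigue crack: 10 × 4 × 2 = 80
Sorted descending: 540, 432, 126, 100, 80, 72, 42.
The second-highest RPN is 432 (Spline missing).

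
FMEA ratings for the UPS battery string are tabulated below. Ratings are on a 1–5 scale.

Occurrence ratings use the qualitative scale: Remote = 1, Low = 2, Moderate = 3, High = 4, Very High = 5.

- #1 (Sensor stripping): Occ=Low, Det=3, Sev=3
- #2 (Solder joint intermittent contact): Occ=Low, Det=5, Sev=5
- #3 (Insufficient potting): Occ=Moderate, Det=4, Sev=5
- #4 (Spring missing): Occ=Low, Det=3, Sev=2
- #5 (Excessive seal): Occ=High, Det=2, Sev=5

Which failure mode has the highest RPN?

#3

RPN = Severity × Occurrence × Detection:
  #1: 3 × 2 × 3 = 18
  #2: 5 × 2 × 5 = 50
  #3: 5 × 3 × 4 = 60
  #4: 2 × 2 × 3 = 12
  #5: 5 × 4 × 2 = 40
Highest RPN is 60 → #3.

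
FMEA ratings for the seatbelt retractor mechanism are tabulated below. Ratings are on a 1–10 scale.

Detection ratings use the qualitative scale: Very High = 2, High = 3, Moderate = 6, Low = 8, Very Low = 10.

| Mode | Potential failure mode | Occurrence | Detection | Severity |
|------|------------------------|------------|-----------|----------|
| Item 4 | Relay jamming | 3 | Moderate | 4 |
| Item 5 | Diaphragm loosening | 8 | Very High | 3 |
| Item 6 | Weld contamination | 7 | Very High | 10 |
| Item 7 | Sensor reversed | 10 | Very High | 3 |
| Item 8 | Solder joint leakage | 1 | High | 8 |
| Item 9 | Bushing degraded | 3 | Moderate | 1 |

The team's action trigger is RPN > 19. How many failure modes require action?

RPN = Severity × Occurrence × Detection:
  Item 4: 4 × 3 × 6 = 72
  Item 5: 3 × 8 × 2 = 48
  Item 6: 10 × 7 × 2 = 140
  Item 7: 3 × 10 × 2 = 60
  Item 8: 8 × 1 × 3 = 24
  Item 9: 1 × 3 × 6 = 18
Modes with RPN > 19: Item 4 (72), Item 5 (48), Item 6 (140), Item 7 (60), Item 8 (24) → 5.

5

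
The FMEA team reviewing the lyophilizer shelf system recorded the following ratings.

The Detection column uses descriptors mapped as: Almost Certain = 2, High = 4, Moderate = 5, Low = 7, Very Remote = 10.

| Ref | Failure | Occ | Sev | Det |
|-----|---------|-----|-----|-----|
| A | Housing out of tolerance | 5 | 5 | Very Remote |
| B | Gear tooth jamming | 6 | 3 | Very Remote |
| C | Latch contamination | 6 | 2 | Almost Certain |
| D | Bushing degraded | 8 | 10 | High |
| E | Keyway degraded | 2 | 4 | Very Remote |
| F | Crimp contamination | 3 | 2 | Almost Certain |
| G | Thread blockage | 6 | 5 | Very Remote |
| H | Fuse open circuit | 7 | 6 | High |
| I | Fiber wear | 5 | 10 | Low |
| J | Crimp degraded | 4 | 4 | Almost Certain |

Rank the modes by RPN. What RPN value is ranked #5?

RPN = Severity × Occurrence × Detection:
  A: 5 × 5 × 10 = 250
  B: 3 × 6 × 10 = 180
  C: 2 × 6 × 2 = 24
  D: 10 × 8 × 4 = 320
  E: 4 × 2 × 10 = 80
  F: 2 × 3 × 2 = 12
  G: 5 × 6 × 10 = 300
  H: 6 × 7 × 4 = 168
  I: 10 × 5 × 7 = 350
  J: 4 × 4 × 2 = 32
Sorted descending: 350, 320, 300, 250, 180, 168, 80, 32, 24, 12.
The fifth-highest RPN is 180 (B).

180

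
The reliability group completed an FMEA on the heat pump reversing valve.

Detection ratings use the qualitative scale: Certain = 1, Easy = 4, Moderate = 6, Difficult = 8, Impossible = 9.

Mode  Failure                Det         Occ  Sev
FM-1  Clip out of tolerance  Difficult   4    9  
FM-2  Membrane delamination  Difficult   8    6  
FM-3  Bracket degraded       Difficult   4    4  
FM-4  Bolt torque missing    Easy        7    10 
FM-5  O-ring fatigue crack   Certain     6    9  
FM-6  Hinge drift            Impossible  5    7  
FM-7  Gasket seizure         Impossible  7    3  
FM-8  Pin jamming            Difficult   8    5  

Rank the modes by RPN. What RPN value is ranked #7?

RPN = Severity × Occurrence × Detection:
  FM-1: 9 × 4 × 8 = 288
  FM-2: 6 × 8 × 8 = 384
  FM-3: 4 × 4 × 8 = 128
  FM-4: 10 × 7 × 4 = 280
  FM-5: 9 × 6 × 1 = 54
  FM-6: 7 × 5 × 9 = 315
  FM-7: 3 × 7 × 9 = 189
  FM-8: 5 × 8 × 8 = 320
Sorted descending: 384, 320, 315, 288, 280, 189, 128, 54.
The seventh-highest RPN is 128 (FM-3).

128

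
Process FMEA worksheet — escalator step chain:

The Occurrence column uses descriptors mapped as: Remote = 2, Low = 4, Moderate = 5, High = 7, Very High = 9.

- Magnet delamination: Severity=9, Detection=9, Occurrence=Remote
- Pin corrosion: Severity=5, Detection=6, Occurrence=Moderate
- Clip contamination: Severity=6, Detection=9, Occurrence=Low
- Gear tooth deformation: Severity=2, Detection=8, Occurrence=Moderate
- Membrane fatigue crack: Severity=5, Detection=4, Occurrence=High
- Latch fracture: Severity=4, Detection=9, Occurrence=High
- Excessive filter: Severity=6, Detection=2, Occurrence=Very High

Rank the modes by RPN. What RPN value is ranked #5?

RPN = Severity × Occurrence × Detection:
  Magnet delamination: 9 × 2 × 9 = 162
  Pin corrosion: 5 × 5 × 6 = 150
  Clip contamination: 6 × 4 × 9 = 216
  Gear tooth deformation: 2 × 5 × 8 = 80
  Membrane fatigue crack: 5 × 7 × 4 = 140
  Latch fracture: 4 × 7 × 9 = 252
  Excessive filter: 6 × 9 × 2 = 108
Sorted descending: 252, 216, 162, 150, 140, 108, 80.
The fifth-highest RPN is 140 (Membrane fatigue crack).

140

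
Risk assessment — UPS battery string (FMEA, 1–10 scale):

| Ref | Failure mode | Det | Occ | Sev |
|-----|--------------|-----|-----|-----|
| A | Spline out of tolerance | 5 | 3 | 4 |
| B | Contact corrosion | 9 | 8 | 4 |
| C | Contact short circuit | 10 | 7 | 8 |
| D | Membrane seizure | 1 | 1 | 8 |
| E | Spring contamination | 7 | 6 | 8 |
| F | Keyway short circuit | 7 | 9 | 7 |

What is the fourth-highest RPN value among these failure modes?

288

RPN = Severity × Occurrence × Detection:
  A: 4 × 3 × 5 = 60
  B: 4 × 8 × 9 = 288
  C: 8 × 7 × 10 = 560
  D: 8 × 1 × 1 = 8
  E: 8 × 6 × 7 = 336
  F: 7 × 9 × 7 = 441
Sorted descending: 560, 441, 336, 288, 60, 8.
The fourth-highest RPN is 288 (B).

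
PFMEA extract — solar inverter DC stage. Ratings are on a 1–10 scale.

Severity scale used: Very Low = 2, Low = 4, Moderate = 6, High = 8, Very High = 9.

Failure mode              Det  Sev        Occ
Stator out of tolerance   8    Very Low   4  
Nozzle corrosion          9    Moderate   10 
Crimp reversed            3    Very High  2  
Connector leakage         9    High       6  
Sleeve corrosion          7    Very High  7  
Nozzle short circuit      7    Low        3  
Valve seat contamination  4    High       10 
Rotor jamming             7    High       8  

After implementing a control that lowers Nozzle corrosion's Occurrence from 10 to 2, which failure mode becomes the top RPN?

Rotor jamming

RPN = Severity × Occurrence × Detection:
  Stator out of tolerance: 2 × 4 × 8 = 64
  Nozzle corrosion: 6 × 10 × 9 = 540
  Crimp reversed: 9 × 2 × 3 = 54
  Connector leakage: 8 × 6 × 9 = 432
  Sleeve corrosion: 9 × 7 × 7 = 441
  Nozzle short circuit: 4 × 3 × 7 = 84
  Valve seat contamination: 8 × 10 × 4 = 320
  Rotor jamming: 8 × 8 × 7 = 448
After action: Nozzle corrosion → 6 × 2 × 9 = 108.
Revised RPNs: Rotor jamming=448, Sleeve corrosion=441, Connector leakage=432, Valve seat contamination=320, Nozzle corrosion=108, Nozzle short circuit=84, Stator out of tolerance=64, Crimp reversed=54.
Highest is now Rotor jamming (448).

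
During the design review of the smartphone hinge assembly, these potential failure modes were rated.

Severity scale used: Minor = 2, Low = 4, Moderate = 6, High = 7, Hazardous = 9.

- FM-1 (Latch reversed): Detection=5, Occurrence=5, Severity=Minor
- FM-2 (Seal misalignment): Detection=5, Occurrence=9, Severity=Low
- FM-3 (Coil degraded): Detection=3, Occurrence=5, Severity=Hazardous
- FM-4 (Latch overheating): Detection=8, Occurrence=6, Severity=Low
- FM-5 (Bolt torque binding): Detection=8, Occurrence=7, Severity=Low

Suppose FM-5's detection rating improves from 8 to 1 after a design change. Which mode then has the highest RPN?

RPN = Severity × Occurrence × Detection:
  FM-1: 2 × 5 × 5 = 50
  FM-2: 4 × 9 × 5 = 180
  FM-3: 9 × 5 × 3 = 135
  FM-4: 4 × 6 × 8 = 192
  FM-5: 4 × 7 × 8 = 224
After action: FM-5 → 4 × 7 × 1 = 28.
Revised RPNs: FM-4=192, FM-2=180, FM-3=135, FM-1=50, FM-5=28.
Highest is now FM-4 (192).

FM-4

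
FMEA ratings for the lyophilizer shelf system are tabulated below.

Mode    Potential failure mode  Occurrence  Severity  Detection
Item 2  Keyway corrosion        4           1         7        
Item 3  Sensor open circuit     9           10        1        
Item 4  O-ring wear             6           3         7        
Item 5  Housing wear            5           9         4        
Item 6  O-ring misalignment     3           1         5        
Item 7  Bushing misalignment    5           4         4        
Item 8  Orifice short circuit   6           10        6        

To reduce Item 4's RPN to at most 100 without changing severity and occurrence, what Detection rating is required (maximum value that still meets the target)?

Item 4: S=3, O=6, D=7 → current RPN = 126.
Fixed product = 18. Need 18 × D ≤ 100, so D ≤ 100/18 = 5.56.
Maximum integer Detection rating = 5 (gives RPN 90; D=6 would give 108 > 100).

5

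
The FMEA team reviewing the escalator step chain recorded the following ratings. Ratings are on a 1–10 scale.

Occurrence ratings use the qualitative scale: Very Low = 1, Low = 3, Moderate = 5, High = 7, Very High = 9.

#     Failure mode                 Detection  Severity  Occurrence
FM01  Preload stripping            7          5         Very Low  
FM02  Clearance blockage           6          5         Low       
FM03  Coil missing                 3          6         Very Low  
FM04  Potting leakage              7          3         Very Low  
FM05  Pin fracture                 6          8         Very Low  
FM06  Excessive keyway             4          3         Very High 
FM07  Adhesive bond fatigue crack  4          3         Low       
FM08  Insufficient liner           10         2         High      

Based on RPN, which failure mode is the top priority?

FM08

RPN = Severity × Occurrence × Detection:
  FM01: 5 × 1 × 7 = 35
  FM02: 5 × 3 × 6 = 90
  FM03: 6 × 1 × 3 = 18
  FM04: 3 × 1 × 7 = 21
  FM05: 8 × 1 × 6 = 48
  FM06: 3 × 9 × 4 = 108
  FM07: 3 × 3 × 4 = 36
  FM08: 2 × 7 × 10 = 140
Highest RPN is 140 → FM08.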